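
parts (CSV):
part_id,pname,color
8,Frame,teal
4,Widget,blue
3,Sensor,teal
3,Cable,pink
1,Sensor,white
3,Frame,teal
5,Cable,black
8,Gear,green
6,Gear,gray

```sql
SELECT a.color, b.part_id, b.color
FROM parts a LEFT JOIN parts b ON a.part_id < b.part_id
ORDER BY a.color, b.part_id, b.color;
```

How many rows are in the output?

34

LEFT JOIN keeps every row from `parts a`; unmatched rows get NULL for `parts b`'s columns.
Matching on a.part_id < b.part_id.
Matched pairs: 32; unmatched a rows kept: 2.
Total: 32 matched + 2 padded = 34 rows.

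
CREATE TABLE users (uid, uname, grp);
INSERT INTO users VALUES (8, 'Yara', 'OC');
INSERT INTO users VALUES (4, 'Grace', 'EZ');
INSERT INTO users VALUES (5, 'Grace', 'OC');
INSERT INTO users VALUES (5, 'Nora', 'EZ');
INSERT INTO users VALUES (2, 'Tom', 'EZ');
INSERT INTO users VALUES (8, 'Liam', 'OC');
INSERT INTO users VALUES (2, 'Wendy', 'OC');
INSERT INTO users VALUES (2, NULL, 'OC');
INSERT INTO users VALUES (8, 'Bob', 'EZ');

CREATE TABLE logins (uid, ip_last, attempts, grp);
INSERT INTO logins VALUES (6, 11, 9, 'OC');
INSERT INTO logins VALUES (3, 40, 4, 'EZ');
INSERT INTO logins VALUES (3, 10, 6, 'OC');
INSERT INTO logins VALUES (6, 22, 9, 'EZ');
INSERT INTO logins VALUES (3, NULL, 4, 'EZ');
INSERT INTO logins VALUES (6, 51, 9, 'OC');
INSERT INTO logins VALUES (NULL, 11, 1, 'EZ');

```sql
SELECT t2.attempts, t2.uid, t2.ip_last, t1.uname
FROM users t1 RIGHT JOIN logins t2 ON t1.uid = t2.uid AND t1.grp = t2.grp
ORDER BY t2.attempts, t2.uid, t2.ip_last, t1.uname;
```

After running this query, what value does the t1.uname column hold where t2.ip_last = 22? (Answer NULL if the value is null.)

NULL

RIGHT JOIN keeps every row from `logins`; unmatched rows get NULL for `users`'s columns.
Matching on t1.uid = t2.uid AND t1.grp = t2.grp. A NULL in a compared column never satisfies the condition.
Matched pairs: 0; unmatched t2 rows kept: 7.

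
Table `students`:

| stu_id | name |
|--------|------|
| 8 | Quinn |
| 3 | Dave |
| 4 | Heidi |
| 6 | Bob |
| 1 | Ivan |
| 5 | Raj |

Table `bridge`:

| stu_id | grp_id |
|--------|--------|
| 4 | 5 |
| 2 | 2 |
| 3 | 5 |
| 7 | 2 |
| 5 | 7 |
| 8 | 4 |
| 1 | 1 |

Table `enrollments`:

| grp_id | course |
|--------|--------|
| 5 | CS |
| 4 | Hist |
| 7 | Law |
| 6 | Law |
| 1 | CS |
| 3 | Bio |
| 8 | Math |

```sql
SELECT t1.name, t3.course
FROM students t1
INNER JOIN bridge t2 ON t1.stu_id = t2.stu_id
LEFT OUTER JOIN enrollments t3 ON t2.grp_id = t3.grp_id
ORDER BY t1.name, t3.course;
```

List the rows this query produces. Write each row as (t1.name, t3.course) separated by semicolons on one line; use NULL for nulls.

(Dave, CS); (Heidi, CS); (Ivan, CS); (Quinn, Hist); (Raj, Law)

Joins associate left-to-right: students INNER JOIN bridge on stu_id gives 5 intermediate row(s).
Then LEFT JOIN `enrollments t3` on grp_id: each of those 5 rows is kept; rows whose t2.grp_id has no match in t3 get NULL for t3's columns.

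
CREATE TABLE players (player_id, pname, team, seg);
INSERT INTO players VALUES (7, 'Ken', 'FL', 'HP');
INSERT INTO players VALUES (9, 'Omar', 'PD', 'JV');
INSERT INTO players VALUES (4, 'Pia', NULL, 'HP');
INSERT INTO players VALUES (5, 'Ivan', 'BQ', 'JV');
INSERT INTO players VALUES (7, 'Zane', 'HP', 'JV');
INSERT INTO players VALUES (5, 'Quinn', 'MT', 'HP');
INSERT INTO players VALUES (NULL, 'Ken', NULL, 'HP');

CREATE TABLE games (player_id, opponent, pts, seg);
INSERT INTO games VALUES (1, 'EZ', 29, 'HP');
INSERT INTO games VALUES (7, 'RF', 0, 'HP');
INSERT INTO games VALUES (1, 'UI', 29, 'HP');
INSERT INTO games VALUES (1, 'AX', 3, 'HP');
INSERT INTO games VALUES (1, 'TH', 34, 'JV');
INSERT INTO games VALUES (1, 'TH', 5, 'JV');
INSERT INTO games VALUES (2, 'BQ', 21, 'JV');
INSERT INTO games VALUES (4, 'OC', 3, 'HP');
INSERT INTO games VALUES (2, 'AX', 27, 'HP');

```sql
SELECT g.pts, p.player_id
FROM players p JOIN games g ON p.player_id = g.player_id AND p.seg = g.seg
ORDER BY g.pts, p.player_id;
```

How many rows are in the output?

INNER JOIN keeps only pairs where the ON condition holds.
Matching on p.player_id = g.player_id AND p.seg = g.seg. A NULL in a compared column never satisfies the condition.
- player_id=7, seg=HP: 1 matching g row(s), so 1 row(s) emitted.
- player_id=9, seg=JV: no matching g row, dropped.
- player_id=4, seg=HP: 1 matching g row(s), so 1 row(s) emitted.
- player_id=5, seg=JV: no matching g row, dropped.
- player_id=7, seg=JV: no matching g row, dropped.
- player_id=5, seg=HP: no matching g row, dropped.
- player_id=NULL, seg=HP: no matching g row, dropped.
Total: 2 rows.

2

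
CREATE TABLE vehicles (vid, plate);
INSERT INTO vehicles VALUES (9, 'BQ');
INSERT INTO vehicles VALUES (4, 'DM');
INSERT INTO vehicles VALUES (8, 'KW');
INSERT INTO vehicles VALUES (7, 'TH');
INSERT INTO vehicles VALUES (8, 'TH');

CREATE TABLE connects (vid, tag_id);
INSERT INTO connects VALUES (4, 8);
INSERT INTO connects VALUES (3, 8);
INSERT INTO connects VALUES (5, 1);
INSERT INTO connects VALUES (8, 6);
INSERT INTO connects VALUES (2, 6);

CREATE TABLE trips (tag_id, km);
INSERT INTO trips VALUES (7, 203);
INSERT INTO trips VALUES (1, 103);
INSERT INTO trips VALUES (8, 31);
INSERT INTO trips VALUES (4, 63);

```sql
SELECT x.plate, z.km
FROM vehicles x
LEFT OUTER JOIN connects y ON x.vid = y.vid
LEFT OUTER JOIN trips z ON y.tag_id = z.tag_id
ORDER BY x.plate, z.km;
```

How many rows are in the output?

5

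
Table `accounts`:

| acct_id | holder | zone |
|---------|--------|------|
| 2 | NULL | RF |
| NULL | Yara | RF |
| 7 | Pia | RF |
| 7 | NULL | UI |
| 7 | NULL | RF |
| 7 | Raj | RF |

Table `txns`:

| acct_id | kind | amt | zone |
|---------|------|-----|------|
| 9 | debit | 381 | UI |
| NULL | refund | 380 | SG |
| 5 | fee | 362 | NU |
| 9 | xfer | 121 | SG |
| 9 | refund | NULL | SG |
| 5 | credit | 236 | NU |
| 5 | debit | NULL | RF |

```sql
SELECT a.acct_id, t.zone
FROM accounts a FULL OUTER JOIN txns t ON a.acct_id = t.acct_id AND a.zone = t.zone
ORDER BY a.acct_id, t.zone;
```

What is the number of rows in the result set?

FULL OUTER JOIN keeps every row from both sides; unmatched rows get NULL for the other side's columns.
Matching on a.acct_id = t.acct_id AND a.zone = t.zone. A NULL in a compared column never satisfies the condition.
- acct_id=2, zone=RF: no t row matches, row kept with t columns NULL.
- acct_id=NULL, zone=RF: no t row matches, row kept with t columns NULL.
- acct_id=7, zone=RF: no t row matches, row kept with t columns NULL.
- acct_id=7, zone=UI: no t row matches, row kept with t columns NULL.
- acct_id=7, zone=RF: no t row matches, row kept with t columns NULL.
- acct_id=7, zone=RF: no t row matches, row kept with t columns NULL.
- plus 7 unmatched t row(s), each kept with NULL a columns.
Total: 0 matched + 13 padded = 13 rows.

13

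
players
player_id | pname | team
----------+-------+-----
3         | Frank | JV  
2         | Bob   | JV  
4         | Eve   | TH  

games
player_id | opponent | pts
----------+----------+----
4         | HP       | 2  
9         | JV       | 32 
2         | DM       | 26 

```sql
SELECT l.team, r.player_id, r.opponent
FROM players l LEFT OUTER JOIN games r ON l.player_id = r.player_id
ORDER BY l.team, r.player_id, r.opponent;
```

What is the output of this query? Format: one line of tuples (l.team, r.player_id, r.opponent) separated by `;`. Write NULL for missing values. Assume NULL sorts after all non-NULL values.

(JV, 2, DM); (JV, NULL, NULL); (TH, 4, HP)

LEFT JOIN keeps every row from `players`; unmatched rows get NULL for `games`'s columns.
Matching on l.player_id = r.player_id.
- l row (player_id=3): no match → kept, r columns NULL.
- l row (player_id=2): matches 1 r row(s) → 1 output row(s).
- l row (player_id=4): matches 1 r row(s) → 1 output row(s).
After projecting and ordering:
l.team | r.player_id | r.opponent
JV | 2 | DM
JV | NULL | NULL
TH | 4 | HP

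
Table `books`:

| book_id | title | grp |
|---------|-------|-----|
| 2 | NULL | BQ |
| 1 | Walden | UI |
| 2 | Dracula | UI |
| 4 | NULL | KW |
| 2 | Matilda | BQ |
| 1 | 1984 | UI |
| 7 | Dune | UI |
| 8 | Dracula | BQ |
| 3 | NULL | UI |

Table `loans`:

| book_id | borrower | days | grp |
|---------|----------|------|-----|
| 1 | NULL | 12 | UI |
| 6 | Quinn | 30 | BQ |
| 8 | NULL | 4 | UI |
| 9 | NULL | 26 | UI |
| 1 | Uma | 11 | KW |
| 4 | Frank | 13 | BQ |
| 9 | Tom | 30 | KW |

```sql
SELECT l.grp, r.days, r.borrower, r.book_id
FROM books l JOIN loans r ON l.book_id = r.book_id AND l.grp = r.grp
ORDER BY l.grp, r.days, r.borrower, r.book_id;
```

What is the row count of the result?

2

INNER JOIN keeps only pairs where the ON condition holds.
Matching on l.book_id = r.book_id AND l.grp = r.grp.
- book_id=2, grp=BQ: no matching r row, dropped.
- book_id=1, grp=UI: 1 matching r row(s), so 1 row(s) emitted.
- book_id=2, grp=UI: no matching r row, dropped.
- book_id=4, grp=KW: no matching r row, dropped.
- book_id=2, grp=BQ: no matching r row, dropped.
- book_id=1, grp=UI: 1 matching r row(s), so 1 row(s) emitted.
- book_id=7, grp=UI: no matching r row, dropped.
- book_id=8, grp=BQ: no matching r row, dropped.
- book_id=3, grp=UI: no matching r row, dropped.
Total: 2 rows.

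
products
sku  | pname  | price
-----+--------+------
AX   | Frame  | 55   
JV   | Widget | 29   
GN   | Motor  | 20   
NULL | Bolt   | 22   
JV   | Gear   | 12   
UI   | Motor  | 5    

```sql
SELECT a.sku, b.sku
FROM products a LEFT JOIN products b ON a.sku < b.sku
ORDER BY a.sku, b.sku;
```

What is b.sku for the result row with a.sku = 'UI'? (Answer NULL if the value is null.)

NULL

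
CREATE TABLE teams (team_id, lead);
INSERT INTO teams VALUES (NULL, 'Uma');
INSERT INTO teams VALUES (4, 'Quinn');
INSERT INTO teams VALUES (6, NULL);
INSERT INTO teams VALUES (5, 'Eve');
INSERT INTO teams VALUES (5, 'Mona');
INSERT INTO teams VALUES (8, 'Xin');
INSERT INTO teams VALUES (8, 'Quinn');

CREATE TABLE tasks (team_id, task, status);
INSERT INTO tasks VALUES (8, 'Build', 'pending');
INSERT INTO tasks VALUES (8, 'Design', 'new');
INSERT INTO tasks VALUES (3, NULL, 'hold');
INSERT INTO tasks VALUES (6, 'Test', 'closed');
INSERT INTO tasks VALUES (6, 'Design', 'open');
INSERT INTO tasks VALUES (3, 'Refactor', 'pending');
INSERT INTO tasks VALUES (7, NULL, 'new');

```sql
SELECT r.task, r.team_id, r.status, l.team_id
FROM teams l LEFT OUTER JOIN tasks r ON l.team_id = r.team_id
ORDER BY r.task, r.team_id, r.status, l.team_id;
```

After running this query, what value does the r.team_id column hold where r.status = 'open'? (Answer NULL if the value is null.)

LEFT JOIN keeps every row from `teams`; unmatched rows get NULL for `tasks`'s columns.
Matching on l.team_id = r.team_id. A NULL in a compared column never satisfies the condition.
- team_id=NULL: no r row matches, row kept with r columns NULL.
- team_id=4: no r row matches, row kept with r columns NULL.
- team_id=6: 2 matching r row(s), so 2 row(s) emitted.
- team_id=5: no r row matches, row kept with r columns NULL.
- team_id=5: no r row matches, row kept with r columns NULL.
- team_id=8: 2 matching r row(s), so 2 row(s) emitted.
- team_id=8: 2 matching r row(s), so 2 row(s) emitted.

6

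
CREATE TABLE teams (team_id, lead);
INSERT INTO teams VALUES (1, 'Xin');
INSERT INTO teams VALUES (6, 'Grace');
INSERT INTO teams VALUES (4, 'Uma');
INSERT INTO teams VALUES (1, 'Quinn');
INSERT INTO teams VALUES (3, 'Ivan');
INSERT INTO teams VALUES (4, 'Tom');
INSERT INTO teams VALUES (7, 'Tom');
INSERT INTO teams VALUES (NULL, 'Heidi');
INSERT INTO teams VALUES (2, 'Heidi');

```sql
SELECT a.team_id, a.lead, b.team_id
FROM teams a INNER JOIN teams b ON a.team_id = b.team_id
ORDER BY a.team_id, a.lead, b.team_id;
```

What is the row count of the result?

12

INNER JOIN keeps only pairs where the ON condition holds.
Matching on a.team_id = b.team_id. A NULL in a compared column never satisfies the condition.
- a (team_id=1) pairs with 2 row(s) of b.
- a (team_id=6) pairs with 1 row(s) of b.
- a (team_id=4) pairs with 2 row(s) of b.
- a (team_id=1) pairs with 2 row(s) of b.
- a (team_id=3) pairs with 1 row(s) of b.
- a (team_id=4) pairs with 2 row(s) of b.
- a (team_id=7) pairs with 1 row(s) of b.
- a (team_id=NULL) has no partner → excluded.
- a (team_id=2) pairs with 1 row(s) of b.
Total: 12 rows.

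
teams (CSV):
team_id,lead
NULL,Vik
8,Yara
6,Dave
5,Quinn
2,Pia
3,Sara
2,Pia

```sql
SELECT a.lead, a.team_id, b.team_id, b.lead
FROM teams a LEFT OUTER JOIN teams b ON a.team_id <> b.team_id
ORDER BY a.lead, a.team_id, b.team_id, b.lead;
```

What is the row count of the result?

LEFT JOIN keeps every row from `teams a`; unmatched rows get NULL for `teams b`'s columns.
Matching on a.team_id <> b.team_id. A NULL in a compared column never satisfies the condition.
- a (team_id=NULL) has no partner → padded with NULL.
- a (team_id=8) pairs with 5 row(s) of b.
- a (team_id=6) pairs with 5 row(s) of b.
- a (team_id=5) pairs with 5 row(s) of b.
- a (team_id=2) pairs with 4 row(s) of b.
- a (team_id=3) pairs with 5 row(s) of b.
- a (team_id=2) pairs with 4 row(s) of b.
Total: 28 matched + 1 padded = 29 rows.

29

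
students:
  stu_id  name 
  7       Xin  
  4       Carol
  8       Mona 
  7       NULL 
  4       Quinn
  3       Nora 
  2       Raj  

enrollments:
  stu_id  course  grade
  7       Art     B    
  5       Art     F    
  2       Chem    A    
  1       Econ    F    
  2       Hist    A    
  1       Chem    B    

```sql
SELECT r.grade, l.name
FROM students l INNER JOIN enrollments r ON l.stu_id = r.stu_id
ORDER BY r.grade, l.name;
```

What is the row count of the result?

4

INNER JOIN keeps only pairs where the ON condition holds.
Matching on l.stu_id = r.stu_id.
Matched pairs: 4.
Total: 4 rows.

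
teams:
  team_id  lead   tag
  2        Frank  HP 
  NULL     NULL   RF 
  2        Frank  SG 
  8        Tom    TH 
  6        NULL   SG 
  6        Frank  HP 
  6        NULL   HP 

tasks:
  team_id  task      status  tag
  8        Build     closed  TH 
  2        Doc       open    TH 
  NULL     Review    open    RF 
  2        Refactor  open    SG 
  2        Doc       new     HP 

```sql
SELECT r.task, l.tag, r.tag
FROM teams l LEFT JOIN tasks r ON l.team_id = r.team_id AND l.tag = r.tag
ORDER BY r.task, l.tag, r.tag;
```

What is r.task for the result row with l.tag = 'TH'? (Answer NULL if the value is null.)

Build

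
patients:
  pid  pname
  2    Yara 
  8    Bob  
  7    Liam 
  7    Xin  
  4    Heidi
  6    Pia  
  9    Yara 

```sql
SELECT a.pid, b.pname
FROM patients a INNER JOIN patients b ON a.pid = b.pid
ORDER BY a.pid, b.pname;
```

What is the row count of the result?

9

INNER JOIN keeps only pairs where the ON condition holds.
Matching on a.pid = b.pid.
- a row (pid=2): matches 1 b row(s) → 1 output row(s).
- a row (pid=8): matches 1 b row(s) → 1 output row(s).
- a row (pid=7): matches 2 b row(s) → 2 output row(s).
- a row (pid=7): matches 2 b row(s) → 2 output row(s).
- a row (pid=4): matches 1 b row(s) → 1 output row(s).
- a row (pid=6): matches 1 b row(s) → 1 output row(s).
- a row (pid=9): matches 1 b row(s) → 1 output row(s).
Total: 9 rows.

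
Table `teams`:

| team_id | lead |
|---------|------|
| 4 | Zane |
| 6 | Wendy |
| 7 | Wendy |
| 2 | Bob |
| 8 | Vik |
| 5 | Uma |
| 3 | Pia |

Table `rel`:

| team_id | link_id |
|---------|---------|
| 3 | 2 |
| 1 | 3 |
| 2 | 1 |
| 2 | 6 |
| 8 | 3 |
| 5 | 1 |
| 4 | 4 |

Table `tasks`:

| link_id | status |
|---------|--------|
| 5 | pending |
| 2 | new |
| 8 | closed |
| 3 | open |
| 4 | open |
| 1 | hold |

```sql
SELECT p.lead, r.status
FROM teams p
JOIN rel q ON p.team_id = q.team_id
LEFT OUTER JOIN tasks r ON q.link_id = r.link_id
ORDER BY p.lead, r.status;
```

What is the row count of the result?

Step 1 — p INNER JOIN q on team_id → 6 row(s).
Then LEFT JOIN `tasks r` on link_id: each of those 6 rows is kept; rows whose q.link_id has no match in r get NULL for r's columns.
Result: 6 row(s).

6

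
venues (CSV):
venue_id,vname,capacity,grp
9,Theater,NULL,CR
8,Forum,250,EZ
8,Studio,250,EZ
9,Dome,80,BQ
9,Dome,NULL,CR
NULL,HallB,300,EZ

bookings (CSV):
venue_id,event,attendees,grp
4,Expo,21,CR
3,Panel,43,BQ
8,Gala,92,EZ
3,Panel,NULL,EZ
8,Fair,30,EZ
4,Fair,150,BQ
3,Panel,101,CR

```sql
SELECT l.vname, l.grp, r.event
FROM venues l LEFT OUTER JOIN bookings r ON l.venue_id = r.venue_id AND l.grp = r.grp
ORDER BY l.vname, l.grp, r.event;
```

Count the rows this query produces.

LEFT JOIN keeps every row from `venues`; unmatched rows get NULL for `bookings`'s columns.
Matching on l.venue_id = r.venue_id AND l.grp = r.grp. A NULL in a compared column never satisfies the condition.
Matched pairs: 4; unmatched l rows kept: 4.
Total: 4 matched + 4 padded = 8 rows.

8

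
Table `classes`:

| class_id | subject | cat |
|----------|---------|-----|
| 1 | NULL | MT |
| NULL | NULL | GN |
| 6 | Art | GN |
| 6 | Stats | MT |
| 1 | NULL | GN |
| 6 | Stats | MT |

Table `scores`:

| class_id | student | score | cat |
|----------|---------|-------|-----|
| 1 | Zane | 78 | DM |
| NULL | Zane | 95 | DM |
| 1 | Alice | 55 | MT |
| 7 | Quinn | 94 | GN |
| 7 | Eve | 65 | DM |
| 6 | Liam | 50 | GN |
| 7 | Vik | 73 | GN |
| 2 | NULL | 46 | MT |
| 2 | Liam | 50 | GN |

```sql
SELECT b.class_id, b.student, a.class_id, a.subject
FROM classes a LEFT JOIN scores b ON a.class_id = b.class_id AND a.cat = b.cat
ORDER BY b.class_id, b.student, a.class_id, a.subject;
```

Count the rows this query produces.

LEFT JOIN keeps every row from `classes`; unmatched rows get NULL for `scores`'s columns.
Matching on a.class_id = b.class_id AND a.cat = b.cat. A NULL in a compared column never satisfies the condition.
- a (class_id=1, cat=MT) pairs with 1 row(s) of b.
- a (class_id=NULL, cat=GN) has no partner → padded with NULL.
- a (class_id=6, cat=GN) pairs with 1 row(s) of b.
- a (class_id=6, cat=MT) has no partner → padded with NULL.
- a (class_id=1, cat=GN) has no partner → padded with NULL.
- a (class_id=6, cat=MT) has no partner → padded with NULL.
Total: 2 matched + 4 padded = 6 rows.

6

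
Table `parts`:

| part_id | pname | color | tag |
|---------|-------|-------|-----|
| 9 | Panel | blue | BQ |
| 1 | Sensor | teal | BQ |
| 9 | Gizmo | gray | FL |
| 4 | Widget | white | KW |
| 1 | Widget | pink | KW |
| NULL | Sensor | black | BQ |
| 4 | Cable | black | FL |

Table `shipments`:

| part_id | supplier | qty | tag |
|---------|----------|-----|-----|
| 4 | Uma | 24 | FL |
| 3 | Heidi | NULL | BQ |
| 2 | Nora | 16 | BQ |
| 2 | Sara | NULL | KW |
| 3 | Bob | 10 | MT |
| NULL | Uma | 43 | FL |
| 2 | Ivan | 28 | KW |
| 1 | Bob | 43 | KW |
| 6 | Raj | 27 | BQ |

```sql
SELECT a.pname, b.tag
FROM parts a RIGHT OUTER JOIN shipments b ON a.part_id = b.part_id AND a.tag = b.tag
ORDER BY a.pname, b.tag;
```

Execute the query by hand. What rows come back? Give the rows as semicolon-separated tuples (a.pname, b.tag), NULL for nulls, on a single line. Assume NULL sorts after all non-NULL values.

(Cable, FL); (Widget, KW); (NULL, BQ); (NULL, BQ); (NULL, BQ); (NULL, FL); (NULL, KW); (NULL, KW); (NULL, MT)

RIGHT JOIN keeps every row from `shipments`; unmatched rows get NULL for `parts`'s columns.
Matching on a.part_id = b.part_id AND a.tag = b.tag. A NULL in a compared column never satisfies the condition.
Matched pairs: 2; unmatched b rows kept: 7.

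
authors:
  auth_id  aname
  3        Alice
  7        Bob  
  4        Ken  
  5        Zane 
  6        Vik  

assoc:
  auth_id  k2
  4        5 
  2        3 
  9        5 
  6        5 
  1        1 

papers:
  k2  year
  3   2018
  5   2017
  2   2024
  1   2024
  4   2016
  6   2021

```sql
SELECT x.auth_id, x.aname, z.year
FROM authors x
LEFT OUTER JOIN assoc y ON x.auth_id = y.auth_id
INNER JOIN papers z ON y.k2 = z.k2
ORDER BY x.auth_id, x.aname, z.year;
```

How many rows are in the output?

Step 1 — x LEFT JOIN y on auth_id → 5 row(s).
Then INNER JOIN `papers z` on k2: keep only rows whose y.k2 appears in z.
Result: 2 row(s).

2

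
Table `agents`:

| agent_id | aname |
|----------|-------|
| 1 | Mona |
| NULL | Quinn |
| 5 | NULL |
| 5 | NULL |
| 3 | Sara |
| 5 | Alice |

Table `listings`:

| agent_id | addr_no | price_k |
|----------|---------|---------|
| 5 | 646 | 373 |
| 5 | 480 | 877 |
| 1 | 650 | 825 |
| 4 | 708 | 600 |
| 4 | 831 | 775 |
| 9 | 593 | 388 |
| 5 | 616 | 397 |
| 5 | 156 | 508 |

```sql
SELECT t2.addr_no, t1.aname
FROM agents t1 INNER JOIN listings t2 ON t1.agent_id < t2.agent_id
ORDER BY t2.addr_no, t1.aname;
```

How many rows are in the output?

INNER JOIN keeps only pairs where the ON condition holds.
Matching on t1.agent_id < t2.agent_id. A NULL in a compared column never satisfies the condition.
Matched pairs: 17.
Total: 17 rows.

17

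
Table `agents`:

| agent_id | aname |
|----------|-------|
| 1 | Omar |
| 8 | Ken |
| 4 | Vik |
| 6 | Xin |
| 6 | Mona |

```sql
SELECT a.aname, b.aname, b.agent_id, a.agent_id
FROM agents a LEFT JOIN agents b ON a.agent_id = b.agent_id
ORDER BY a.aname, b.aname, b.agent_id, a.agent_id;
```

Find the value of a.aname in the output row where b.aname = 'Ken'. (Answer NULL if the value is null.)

Ken

LEFT JOIN keeps every row from `agents a`; unmatched rows get NULL for `agents b`'s columns.
Matching on a.agent_id = b.agent_id.
- a (agent_id=1) pairs with 1 row(s) of b.
- a (agent_id=8) pairs with 1 row(s) of b.
- a (agent_id=4) pairs with 1 row(s) of b.
- a (agent_id=6) pairs with 2 row(s) of b.
- a (agent_id=6) pairs with 2 row(s) of b.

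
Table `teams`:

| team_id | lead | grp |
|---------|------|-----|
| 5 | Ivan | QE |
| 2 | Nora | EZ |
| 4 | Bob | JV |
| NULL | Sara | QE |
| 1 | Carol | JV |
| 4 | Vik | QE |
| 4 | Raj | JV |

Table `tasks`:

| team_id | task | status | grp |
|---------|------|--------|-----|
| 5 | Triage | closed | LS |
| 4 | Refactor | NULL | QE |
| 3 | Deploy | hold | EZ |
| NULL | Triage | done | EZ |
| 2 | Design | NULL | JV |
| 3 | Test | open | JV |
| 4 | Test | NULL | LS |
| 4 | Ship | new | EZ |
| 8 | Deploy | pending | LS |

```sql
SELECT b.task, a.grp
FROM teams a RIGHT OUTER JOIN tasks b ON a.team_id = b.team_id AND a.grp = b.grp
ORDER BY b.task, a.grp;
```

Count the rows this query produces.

RIGHT JOIN keeps every row from `tasks`; unmatched rows get NULL for `teams`'s columns.
Matching on a.team_id = b.team_id AND a.grp = b.grp. A NULL in a compared column never satisfies the condition.
Matched pairs: 1; unmatched b rows kept: 8.
Total: 1 matched + 8 padded = 9 rows.

9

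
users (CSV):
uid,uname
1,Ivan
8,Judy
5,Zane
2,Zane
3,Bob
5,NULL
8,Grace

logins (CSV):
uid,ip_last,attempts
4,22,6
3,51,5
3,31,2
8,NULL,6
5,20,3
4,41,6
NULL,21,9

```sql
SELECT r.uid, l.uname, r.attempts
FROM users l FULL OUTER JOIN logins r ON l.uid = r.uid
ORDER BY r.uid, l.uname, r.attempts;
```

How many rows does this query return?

FULL OUTER JOIN keeps every row from both sides; unmatched rows get NULL for the other side's columns.
Matching on l.uid = r.uid. A NULL in a compared column never satisfies the condition.
- l (uid=1) has no partner → padded with NULL.
- l (uid=8) pairs with 1 row(s) of r.
- l (uid=5) pairs with 1 row(s) of r.
- l (uid=2) has no partner → padded with NULL.
- l (uid=3) pairs with 2 row(s) of r.
- l (uid=5) pairs with 1 row(s) of r.
- l (uid=8) pairs with 1 row(s) of r.
- plus 3 unmatched r row(s), each kept with NULL l columns.
Total: 6 matched + 5 padded = 11 rows.

11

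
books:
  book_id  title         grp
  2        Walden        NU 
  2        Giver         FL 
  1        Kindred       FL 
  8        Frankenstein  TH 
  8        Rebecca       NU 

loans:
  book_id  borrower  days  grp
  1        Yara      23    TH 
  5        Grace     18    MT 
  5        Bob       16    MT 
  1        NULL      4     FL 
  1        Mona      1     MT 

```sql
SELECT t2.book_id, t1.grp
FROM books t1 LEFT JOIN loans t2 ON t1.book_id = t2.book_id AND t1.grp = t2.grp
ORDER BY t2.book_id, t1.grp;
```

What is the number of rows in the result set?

5

LEFT JOIN keeps every row from `books`; unmatched rows get NULL for `loans`'s columns.
Matching on t1.book_id = t2.book_id AND t1.grp = t2.grp.
Matched pairs: 1; unmatched t1 rows kept: 4.
Total: 1 matched + 4 padded = 5 rows.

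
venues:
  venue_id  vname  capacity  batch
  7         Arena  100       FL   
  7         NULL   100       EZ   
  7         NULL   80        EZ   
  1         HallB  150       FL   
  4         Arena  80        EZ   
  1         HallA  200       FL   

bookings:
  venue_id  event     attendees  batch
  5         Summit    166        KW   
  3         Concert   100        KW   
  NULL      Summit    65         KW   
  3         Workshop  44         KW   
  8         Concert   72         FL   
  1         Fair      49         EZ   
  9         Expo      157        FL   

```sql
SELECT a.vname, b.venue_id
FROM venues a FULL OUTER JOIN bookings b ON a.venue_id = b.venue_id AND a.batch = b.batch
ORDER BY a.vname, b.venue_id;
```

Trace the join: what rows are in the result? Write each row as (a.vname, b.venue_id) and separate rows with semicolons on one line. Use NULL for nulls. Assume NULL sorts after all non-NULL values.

FULL OUTER JOIN keeps every row from both sides; unmatched rows get NULL for the other side's columns.
Matching on a.venue_id = b.venue_id AND a.batch = b.batch. A NULL in a compared column never satisfies the condition.
- venue_id=7, batch=FL: no b row matches, row kept with b columns NULL.
- venue_id=7, batch=EZ: no b row matches, row kept with b columns NULL.
- venue_id=7, batch=EZ: no b row matches, row kept with b columns NULL.
- venue_id=1, batch=FL: no b row matches, row kept with b columns NULL.
- venue_id=4, batch=EZ: no b row matches, row kept with b columns NULL.
- venue_id=1, batch=FL: no b row matches, row kept with b columns NULL.
- plus 7 unmatched b row(s), each kept with NULL a columns.

(Arena, NULL); (Arena, NULL); (HallA, NULL); (HallB, NULL); (NULL, 1); (NULL, 3); (NULL, 3); (NULL, 5); (NULL, 8); (NULL, 9); (NULL, NULL); (NULL, NULL); (NULL, NULL)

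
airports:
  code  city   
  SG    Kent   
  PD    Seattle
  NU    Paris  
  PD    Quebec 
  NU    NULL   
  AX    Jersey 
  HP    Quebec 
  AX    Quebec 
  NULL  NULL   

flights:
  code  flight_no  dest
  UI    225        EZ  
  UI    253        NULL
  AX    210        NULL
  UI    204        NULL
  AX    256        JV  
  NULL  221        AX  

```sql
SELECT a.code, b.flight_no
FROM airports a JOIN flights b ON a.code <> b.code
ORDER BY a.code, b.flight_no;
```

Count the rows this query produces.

36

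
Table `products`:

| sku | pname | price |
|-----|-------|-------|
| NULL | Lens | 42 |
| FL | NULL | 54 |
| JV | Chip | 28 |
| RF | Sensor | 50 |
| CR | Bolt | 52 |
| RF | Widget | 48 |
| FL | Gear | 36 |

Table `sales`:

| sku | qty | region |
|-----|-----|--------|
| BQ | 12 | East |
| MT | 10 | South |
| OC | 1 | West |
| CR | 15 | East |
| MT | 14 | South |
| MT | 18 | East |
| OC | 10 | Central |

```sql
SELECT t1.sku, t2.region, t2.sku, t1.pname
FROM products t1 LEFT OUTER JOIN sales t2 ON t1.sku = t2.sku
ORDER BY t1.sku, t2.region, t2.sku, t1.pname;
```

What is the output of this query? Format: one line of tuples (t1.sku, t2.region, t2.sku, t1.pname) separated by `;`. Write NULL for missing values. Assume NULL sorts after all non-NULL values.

LEFT JOIN keeps every row from `products`; unmatched rows get NULL for `sales`'s columns.
Matching on t1.sku = t2.sku. A NULL in a compared column never satisfies the condition.
- t1[0] sku=NULL → no match; kept with NULLs on the t2 side.
- t1[1] sku=FL → no match; kept with NULLs on the t2 side.
- t1[2] sku=JV → no match; kept with NULLs on the t2 side.
- t1[3] sku=RF → no match; kept with NULLs on the t2 side.
- t1[4] sku=CR → 1 match(es) in t2 → 1 row(s).
- t1[5] sku=RF → no match; kept with NULLs on the t2 side.
- t1[6] sku=FL → no match; kept with NULLs on the t2 side.
After projecting and ordering:
t1.sku | t2.region | t2.sku | t1.pname
CR | East | CR | Bolt
FL | NULL | NULL | Gear
FL | NULL | NULL | NULL
JV | NULL | NULL | Chip
RF | NULL | NULL | Sensor
RF | NULL | NULL | Widget
NULL | NULL | NULL | Lens

(CR, East, CR, Bolt); (FL, NULL, NULL, Gear); (FL, NULL, NULL, NULL); (JV, NULL, NULL, Chip); (RF, NULL, NULL, Sensor); (RF, NULL, NULL, Widget); (NULL, NULL, NULL, Lens)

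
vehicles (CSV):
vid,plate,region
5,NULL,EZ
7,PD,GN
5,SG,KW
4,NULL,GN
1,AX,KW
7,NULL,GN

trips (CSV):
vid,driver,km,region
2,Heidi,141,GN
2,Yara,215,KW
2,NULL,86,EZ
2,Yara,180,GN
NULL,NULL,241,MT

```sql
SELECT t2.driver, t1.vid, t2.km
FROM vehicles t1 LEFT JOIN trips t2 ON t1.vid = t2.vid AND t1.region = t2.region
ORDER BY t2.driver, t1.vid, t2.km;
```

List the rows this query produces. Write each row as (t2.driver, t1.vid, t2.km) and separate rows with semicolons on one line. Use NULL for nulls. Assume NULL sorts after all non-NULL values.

(NULL, 1, NULL); (NULL, 4, NULL); (NULL, 5, NULL); (NULL, 5, NULL); (NULL, 7, NULL); (NULL, 7, NULL)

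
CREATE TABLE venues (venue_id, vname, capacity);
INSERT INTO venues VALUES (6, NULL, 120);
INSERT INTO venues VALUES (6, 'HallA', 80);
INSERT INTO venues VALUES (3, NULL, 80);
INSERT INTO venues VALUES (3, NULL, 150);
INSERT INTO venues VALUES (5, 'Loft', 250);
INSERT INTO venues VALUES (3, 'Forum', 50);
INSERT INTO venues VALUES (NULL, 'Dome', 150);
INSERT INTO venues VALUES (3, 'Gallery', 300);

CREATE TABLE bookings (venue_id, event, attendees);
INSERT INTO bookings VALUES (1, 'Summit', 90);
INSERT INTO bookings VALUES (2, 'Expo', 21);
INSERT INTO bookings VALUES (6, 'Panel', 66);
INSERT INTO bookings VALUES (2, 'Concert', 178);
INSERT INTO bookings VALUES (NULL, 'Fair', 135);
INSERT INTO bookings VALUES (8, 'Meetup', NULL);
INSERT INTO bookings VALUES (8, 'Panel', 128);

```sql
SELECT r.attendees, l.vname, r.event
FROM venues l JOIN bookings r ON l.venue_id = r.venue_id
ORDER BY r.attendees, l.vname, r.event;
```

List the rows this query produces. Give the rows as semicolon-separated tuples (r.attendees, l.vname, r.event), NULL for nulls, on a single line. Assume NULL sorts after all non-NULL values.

(66, HallA, Panel); (66, NULL, Panel)

INNER JOIN keeps only pairs where the ON condition holds.
Matching on l.venue_id = r.venue_id. A NULL in a compared column never satisfies the condition.
- l (venue_id=6) pairs with 1 row(s) of r.
- l (venue_id=6) pairs with 1 row(s) of r.
- l (venue_id=3) has no partner → excluded.
- l (venue_id=3) has no partner → excluded.
- l (venue_id=5) has no partner → excluded.
- l (venue_id=3) has no partner → excluded.
- l (venue_id=NULL) has no partner → excluded.
- l (venue_id=3) has no partner → excluded.
After projecting and ordering:
r.attendees | l.vname | r.event
66 | HallA | Panel
66 | NULL | Panel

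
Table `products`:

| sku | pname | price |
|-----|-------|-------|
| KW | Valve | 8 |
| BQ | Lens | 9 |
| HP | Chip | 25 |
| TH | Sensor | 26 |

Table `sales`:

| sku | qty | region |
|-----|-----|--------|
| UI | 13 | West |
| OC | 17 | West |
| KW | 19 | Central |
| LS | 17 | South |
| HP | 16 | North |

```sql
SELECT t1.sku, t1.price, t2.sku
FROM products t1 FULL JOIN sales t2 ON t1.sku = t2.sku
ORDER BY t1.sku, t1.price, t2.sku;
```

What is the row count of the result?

7

FULL OUTER JOIN keeps every row from both sides; unmatched rows get NULL for the other side's columns.
Matching on t1.sku = t2.sku.
Matched pairs: 2; unmatched t1 rows kept: 2; unmatched t2 rows kept: 3.
Total: 2 matched + 5 padded = 7 rows.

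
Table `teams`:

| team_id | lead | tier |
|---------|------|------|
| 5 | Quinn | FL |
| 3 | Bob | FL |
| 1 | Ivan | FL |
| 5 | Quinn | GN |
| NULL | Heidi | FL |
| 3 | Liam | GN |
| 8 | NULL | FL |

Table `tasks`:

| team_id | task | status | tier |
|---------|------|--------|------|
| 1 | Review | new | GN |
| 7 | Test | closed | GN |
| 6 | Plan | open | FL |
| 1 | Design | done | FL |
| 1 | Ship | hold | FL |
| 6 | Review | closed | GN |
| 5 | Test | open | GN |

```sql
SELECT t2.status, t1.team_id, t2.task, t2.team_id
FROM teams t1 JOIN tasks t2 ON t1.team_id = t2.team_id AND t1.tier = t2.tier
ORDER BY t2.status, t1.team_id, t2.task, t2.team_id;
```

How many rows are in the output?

3

INNER JOIN keeps only pairs where the ON condition holds.
Matching on t1.team_id = t2.team_id AND t1.tier = t2.tier. A NULL in a compared column never satisfies the condition.
Matched pairs: 3.
Total: 3 rows.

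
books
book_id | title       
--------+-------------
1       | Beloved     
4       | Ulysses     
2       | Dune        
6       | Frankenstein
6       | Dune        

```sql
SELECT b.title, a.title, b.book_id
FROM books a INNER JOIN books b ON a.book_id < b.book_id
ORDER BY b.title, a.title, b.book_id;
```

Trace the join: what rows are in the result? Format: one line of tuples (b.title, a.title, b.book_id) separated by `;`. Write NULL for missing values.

INNER JOIN keeps only pairs where the ON condition holds.
Matching on a.book_id < b.book_id.
- a row (book_id=1): matches 4 b row(s) → 4 output row(s).
- a row (book_id=4): matches 2 b row(s) → 2 output row(s).
- a row (book_id=2): matches 3 b row(s) → 3 output row(s).
- a row (book_id=6): no match → dropped.
- a row (book_id=6): no match → dropped.
After projecting and ordering:
b.title | a.title | b.book_id
Dune | Beloved | 2
Dune | Beloved | 6
Dune | Dune | 6
Dune | Ulysses | 6
Frankenstein | Beloved | 6
Frankenstein | Dune | 6
Frankenstein | Ulysses | 6
Ulysses | Beloved | 4
Ulysses | Dune | 4

(Dune, Beloved, 2); (Dune, Beloved, 6); (Dune, Dune, 6); (Dune, Ulysses, 6); (Frankenstein, Beloved, 6); (Frankenstein, Dune, 6); (Frankenstein, Ulysses, 6); (Ulysses, Beloved, 4); (Ulysses, Dune, 4)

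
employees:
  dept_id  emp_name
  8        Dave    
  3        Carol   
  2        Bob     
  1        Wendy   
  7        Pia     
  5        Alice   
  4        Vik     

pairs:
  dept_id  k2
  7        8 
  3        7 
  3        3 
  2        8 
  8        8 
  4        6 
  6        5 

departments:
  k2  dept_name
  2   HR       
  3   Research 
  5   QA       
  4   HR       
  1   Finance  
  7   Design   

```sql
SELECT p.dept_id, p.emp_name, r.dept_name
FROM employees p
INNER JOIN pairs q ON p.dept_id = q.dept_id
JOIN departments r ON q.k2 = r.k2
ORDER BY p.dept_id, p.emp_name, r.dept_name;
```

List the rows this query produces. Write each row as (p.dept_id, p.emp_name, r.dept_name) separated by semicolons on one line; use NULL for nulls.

(3, Carol, Design); (3, Carol, Research)

Step 1 — p INNER JOIN q on dept_id → 6 row(s).
Then INNER JOIN `departments r` on k2: keep only rows whose q.k2 appears in r.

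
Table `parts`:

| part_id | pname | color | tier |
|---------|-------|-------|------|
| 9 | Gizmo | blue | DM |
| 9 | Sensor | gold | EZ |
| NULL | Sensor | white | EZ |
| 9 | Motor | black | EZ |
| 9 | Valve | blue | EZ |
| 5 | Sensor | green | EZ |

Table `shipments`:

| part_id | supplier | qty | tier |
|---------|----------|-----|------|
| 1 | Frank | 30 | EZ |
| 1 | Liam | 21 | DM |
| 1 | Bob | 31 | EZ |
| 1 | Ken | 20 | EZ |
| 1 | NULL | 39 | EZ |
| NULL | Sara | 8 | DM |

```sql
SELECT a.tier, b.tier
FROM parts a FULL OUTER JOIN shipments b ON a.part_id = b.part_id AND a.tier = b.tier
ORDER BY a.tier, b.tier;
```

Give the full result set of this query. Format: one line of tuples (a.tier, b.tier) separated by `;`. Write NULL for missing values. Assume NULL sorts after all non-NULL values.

(DM, NULL); (EZ, NULL); (EZ, NULL); (EZ, NULL); (EZ, NULL); (EZ, NULL); (NULL, DM); (NULL, DM); (NULL, EZ); (NULL, EZ); (NULL, EZ); (NULL, EZ)

FULL OUTER JOIN keeps every row from both sides; unmatched rows get NULL for the other side's columns.
Matching on a.part_id = b.part_id AND a.tier = b.tier. A NULL in a compared column never satisfies the condition.
- a (part_id=9, tier=DM) has no partner → padded with NULL.
- a (part_id=9, tier=EZ) has no partner → padded with NULL.
- a (part_id=NULL, tier=EZ) has no partner → padded with NULL.
- a (part_id=9, tier=EZ) has no partner → padded with NULL.
- a (part_id=9, tier=EZ) has no partner → padded with NULL.
- a (part_id=5, tier=EZ) has no partner → padded with NULL.
- plus 6 unmatched b row(s), each kept with NULL a columns.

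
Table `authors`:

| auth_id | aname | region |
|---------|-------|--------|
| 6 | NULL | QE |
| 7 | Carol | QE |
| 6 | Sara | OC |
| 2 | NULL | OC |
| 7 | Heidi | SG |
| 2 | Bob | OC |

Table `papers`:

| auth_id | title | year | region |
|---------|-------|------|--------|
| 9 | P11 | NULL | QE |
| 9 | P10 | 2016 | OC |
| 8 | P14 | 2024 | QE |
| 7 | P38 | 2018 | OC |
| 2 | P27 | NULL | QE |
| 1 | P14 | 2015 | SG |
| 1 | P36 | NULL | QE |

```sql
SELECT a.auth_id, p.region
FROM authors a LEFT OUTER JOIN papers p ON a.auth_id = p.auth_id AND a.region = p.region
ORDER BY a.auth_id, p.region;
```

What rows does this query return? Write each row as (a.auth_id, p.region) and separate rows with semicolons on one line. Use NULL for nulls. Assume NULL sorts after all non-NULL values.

LEFT JOIN keeps every row from `authors`; unmatched rows get NULL for `papers`'s columns.
Matching on a.auth_id = p.auth_id AND a.region = p.region.
- auth_id=6, region=QE: no p row matches, row kept with p columns NULL.
- auth_id=7, region=QE: no p row matches, row kept with p columns NULL.
- auth_id=6, region=OC: no p row matches, row kept with p columns NULL.
- auth_id=2, region=OC: no p row matches, row kept with p columns NULL.
- auth_id=7, region=SG: no p row matches, row kept with p columns NULL.
- auth_id=2, region=OC: no p row matches, row kept with p columns NULL.
After projecting and ordering:
a.auth_id | p.region
2 | NULL
2 | NULL
6 | NULL
6 | NULL
7 | NULL
7 | NULL

(2, NULL); (2, NULL); (6, NULL); (6, NULL); (7, NULL); (7, NULL)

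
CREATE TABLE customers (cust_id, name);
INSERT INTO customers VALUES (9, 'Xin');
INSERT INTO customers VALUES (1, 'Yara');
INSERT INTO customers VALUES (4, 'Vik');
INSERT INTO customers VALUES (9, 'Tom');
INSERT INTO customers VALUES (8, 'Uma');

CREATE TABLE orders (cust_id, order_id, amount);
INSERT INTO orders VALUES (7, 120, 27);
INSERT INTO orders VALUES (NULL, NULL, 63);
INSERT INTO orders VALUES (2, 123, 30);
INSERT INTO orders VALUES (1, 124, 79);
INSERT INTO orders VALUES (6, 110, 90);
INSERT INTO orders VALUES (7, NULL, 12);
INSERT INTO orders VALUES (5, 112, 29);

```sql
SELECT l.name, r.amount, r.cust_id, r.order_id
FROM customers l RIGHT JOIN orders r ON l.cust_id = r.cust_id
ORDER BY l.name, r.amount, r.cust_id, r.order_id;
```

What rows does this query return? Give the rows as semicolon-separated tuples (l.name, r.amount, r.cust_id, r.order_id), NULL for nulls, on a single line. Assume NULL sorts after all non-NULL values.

(Yara, 79, 1, 124); (NULL, 12, 7, NULL); (NULL, 27, 7, 120); (NULL, 29, 5, 112); (NULL, 30, 2, 123); (NULL, 63, NULL, NULL); (NULL, 90, 6, 110)

RIGHT JOIN keeps every row from `orders`; unmatched rows get NULL for `customers`'s columns.
Matching on l.cust_id = r.cust_id. A NULL in a compared column never satisfies the condition.
- cust_id=9: no matching r row.
- cust_id=1: 1 matching r row(s), so 1 row(s) emitted.
- cust_id=4: no matching r row.
- cust_id=9: no matching r row.
- cust_id=8: no matching r row.
- 6 r row(s) had no l match → kept, l columns NULL.
After projecting and ordering:
l.name | r.amount | r.cust_id | r.order_id
Yara | 79 | 1 | 124
NULL | 12 | 7 | NULL
NULL | 27 | 7 | 120
NULL | 29 | 5 | 112
NULL | 30 | 2 | 123
NULL | 63 | NULL | NULL
NULL | 90 | 6 | 110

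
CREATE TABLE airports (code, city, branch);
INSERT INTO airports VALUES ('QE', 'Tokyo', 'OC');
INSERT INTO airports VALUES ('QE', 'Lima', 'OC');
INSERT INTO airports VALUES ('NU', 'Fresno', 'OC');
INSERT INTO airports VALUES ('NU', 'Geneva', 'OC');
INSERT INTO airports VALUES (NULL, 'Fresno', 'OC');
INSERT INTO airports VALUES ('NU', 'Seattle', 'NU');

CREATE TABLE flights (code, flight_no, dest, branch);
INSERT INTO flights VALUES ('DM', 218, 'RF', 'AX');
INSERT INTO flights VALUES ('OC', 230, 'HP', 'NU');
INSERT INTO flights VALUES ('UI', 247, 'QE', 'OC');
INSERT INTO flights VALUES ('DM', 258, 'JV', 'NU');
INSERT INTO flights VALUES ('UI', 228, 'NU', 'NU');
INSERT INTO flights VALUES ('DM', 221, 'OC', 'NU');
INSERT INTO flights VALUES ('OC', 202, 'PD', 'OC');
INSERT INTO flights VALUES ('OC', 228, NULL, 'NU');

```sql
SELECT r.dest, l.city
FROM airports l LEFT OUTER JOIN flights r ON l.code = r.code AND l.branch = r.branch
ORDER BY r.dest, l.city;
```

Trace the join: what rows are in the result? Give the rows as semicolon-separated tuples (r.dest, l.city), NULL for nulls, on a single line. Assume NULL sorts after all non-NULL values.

(NULL, Fresno); (NULL, Fresno); (NULL, Geneva); (NULL, Lima); (NULL, Seattle); (NULL, Tokyo)

LEFT JOIN keeps every row from `airports`; unmatched rows get NULL for `flights`'s columns.
Matching on l.code = r.code AND l.branch = r.branch. A NULL in a compared column never satisfies the condition.
- l (code=QE, branch=OC) has no partner → padded with NULL.
- l (code=QE, branch=OC) has no partner → padded with NULL.
- l (code=NU, branch=OC) has no partner → padded with NULL.
- l (code=NU, branch=OC) has no partner → padded with NULL.
- l (code=NULL, branch=OC) has no partner → padded with NULL.
- l (code=NU, branch=NU) has no partner → padded with NULL.
After projecting and ordering:
r.dest | l.city
NULL | Fresno
NULL | Fresno
NULL | Geneva
NULL | Lima
NULL | Seattle
NULL | Tokyo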